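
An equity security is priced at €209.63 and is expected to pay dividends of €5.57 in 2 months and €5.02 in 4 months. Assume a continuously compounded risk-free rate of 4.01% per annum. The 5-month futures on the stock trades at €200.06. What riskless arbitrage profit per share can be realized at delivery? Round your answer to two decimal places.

PV(dividends) I = 5.57·e^(−0.0401·2/12) + 5.02·e^(−0.0401·4/12) = 10.4862
Fair futures F* = (S − I)·e^(rT) = (209.63 − 10.4862)·e^0.016708 = 199.1438 × 1.016848 = 202.4990
Market €200.06 < fair 202.4990: forward underpriced → reverse cash-and-carry (short the stock, invest proceeds at r, pay the dividends, go long the forward).
Profit at T = |F_mkt − F*| = |200.06 − 202.4990| = €2.44 per share

€2.44 per share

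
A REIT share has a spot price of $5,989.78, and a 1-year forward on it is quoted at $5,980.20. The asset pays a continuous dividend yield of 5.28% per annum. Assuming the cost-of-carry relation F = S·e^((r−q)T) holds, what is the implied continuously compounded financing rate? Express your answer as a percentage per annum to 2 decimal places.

5.12%

From F = S·e^((r−q)T): (r − q) = ln(F/S)/T
ln(5980.20/5989.78) = ln(0.998401) = -0.001600
(r − q) = -0.001600 / (1) = -0.001600
r = ln(F/S)/T + q = -0.001600 + 0.0528 = 0.051200
r = 5.12%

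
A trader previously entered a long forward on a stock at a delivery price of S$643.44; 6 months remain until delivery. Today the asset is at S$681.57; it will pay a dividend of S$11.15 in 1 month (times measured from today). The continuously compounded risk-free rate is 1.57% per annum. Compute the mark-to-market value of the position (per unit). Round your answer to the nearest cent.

S$32.03

PV(remaining dividends) I = 11.15·e^(−0.0157·1/12) = 11.1354
Current forward F = (S − I)·e^(rT) = (681.57 − 11.1354)·e^(0.0157·6/12) = 670.4346 × 1.007881 = 675.7183
Value (long) = (F − K)·e^(−rT) = (675.7183 − 643.44) × 0.992181 = 32.0259
Value = S$32.03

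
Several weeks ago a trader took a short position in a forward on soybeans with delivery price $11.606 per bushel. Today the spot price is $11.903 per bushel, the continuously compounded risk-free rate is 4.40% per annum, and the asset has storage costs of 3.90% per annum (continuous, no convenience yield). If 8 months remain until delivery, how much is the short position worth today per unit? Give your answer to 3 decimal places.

Current fair forward for the remaining 8 months: F = S·e^((r + u)·T), (r + u) = 0.0440 + 0.0390 = 0.0830
F = 11.903 · e^(0.0830 × 8/12) = 11.903 × 1.056893 = 12.5802
Value of long forward = (F − K)·e^(−rT) = (12.5802 − 11.606) · e^(−0.0440·8/12)
= 0.9742 × 0.971093 = 0.946
Short position value = −(long value) = -$0.946

-$0.946 per bushel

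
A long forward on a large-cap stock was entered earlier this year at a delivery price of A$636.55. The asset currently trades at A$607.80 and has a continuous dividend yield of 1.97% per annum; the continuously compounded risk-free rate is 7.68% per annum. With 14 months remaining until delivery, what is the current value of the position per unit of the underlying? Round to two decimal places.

A$11.99

Current fair forward for the remaining 14 months: F = S·e^((r − q)·T), (r − q) = 0.0768 − 0.0197 = 0.0571
F = 607.80 · e^(0.0571 × 14/12) = 607.80 × 1.068886 = 649.6689
Value of long forward = (F − K)·e^(−rT) = (649.6689 − 636.55) · e^(−0.0768·14/12)
= 13.1189 × 0.914297 = 11.99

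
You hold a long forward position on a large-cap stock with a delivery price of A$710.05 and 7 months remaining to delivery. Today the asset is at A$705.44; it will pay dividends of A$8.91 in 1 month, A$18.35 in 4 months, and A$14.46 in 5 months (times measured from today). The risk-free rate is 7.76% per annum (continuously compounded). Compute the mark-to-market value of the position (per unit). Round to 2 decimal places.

-A$13.92

PV(remaining dividends) I = 8.91·e^(−0.0776·1/12) + 18.35·e^(−0.0776·4/12) + 14.46·e^(−0.0776·5/12) = 40.7339
Current forward F = (S − I)·e^(rT) = (705.44 − 40.7339)·e^(0.0776·7/12) = 664.7061 × 1.046307 = 695.4866
Value (long) = (F − K)·e^(−rT) = (695.4866 − 710.05) × 0.955743 = -13.9189
Value = -A$13.92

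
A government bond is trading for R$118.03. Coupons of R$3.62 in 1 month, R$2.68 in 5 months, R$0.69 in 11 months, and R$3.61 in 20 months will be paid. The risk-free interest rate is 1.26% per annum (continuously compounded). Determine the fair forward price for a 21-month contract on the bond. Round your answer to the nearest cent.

R$109.93

PV(coupons) I = 3.62·e^(−0.0126·1/12) + 2.68·e^(−0.0126·5/12) + 0.69·e^(−0.0126·11/12) + 3.61·e^(−0.0126·20/12)
I = 3.6162 + 2.6660 + 0.6821 + 3.5350 = 10.4993
F = (S − I)·e^(rT) = (118.03 − 10.4993) · e^(0.0126·21/12)
= 107.5307 · e^0.022050 = 107.5307 × 1.022295 = R$109.93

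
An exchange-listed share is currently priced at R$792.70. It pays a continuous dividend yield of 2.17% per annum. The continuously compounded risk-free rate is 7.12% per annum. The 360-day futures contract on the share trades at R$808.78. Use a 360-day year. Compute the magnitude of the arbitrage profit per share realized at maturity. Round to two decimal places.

Fair futures: F* = S·e^(carry·T), with carry = (r − q) = 0.0712 − 0.0217 = 0.0495
F* = 792.70 · e^(0.0495 × 360/360) = 792.70 · e^0.049500 = 792.70 × 1.050746 = R$832.9264
Market R$808.78 < fair R$832.9264: forward underpriced → reverse cash-and-carry (short spot, go long the forward).
At maturity, profit = |F_mkt − F*| = |808.78 − 832.9264| = R$24.15 per share

R$24.15 per share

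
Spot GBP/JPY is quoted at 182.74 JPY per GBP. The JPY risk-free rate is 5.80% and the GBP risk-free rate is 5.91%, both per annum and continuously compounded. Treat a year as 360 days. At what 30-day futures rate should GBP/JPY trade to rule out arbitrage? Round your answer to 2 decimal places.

F = S·e^((r_JPY − r_GBP)T) = 182.74 · e^((0.0580 − 0.0591) × 30/360)
= 182.74 · e^-0.000092 = 182.74 × 0.999908
F = 182.72 JPY per GBP

182.72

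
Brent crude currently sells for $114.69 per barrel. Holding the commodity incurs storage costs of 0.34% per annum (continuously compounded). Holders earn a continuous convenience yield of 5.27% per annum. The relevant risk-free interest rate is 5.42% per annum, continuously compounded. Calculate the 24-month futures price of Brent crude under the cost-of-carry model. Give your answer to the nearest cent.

Net carry = r + u − y = 0.0542 + 0.0034 − 0.0527 = 0.0049
F = S·e^((r+u−y)T) = 114.69 · e^(0.0049 × 24/12) = 114.69 · e^0.009800
= 114.69 × 1.009848 = $115.82 per barrel

$115.82 per barrel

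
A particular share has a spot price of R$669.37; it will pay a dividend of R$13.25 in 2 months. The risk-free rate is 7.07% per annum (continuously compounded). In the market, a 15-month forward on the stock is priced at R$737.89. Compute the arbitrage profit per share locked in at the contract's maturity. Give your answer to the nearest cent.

R$20.98 per share

PV(dividends) I = 13.25·e^(−0.0707·2/12) = 13.0948
Fair forward F* = (S − I)·e^(rT) = (669.37 − 13.0948)·e^0.088375 = 656.2752 × 1.092398 = 716.9137
Market R$737.89 > fair 716.9137: forward overpriced → cash-and-carry (borrow at r, buy the stock and collect the dividends, short the forward).
Profit at T = |F_mkt − F*| = |737.89 − 716.9137| = R$20.98 per share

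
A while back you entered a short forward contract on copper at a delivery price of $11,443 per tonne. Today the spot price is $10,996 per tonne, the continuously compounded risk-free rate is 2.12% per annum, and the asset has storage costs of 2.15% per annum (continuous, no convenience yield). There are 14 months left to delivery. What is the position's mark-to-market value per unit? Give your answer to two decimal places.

Current fair forward for the remaining 14 months: F = S·e^((r + u)·T), (r + u) = 0.0212 + 0.0215 = 0.0427
F = 10996 · e^(0.0427 × 14/12) = 10996 × 1.05107838 = 11557.6579
Value of long forward = (F − K)·e^(−rT) = (11557.6579 − 11443) · e^(−0.0212·14/12)
= 114.6579 × 0.97557003 = 111.86
Short position value = −(long value) = -$111.86

-$111.86 per tonne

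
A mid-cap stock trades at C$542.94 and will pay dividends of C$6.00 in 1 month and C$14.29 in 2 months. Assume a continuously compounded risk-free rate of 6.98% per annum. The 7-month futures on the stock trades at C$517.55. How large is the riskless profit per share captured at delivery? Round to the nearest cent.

PV(dividends) I = 6.00·e^(−0.0698·1/12) + 14.29·e^(−0.0698·2/12) = 20.0899
Fair futures F* = (S − I)·e^(rT) = (542.94 − 20.0899)·e^0.040717 = 522.8501 × 1.041557 = 544.5782
Market C$517.55 < fair 544.5782: forward underpriced → reverse cash-and-carry (short the stock, invest proceeds at r, pay the dividends, go long the forward).
Profit at T = |F_mkt − F*| = |517.55 − 544.5782| = C$27.03 per share

C$27.03 per share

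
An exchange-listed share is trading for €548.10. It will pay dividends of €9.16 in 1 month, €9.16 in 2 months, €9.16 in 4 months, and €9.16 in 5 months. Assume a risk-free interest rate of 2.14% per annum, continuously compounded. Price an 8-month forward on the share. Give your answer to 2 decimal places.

€519.01

PV(dividends) I = 9.16·e^(−0.0214·1/12) + 9.16·e^(−0.0214·2/12) + 9.16·e^(−0.0214·4/12) + 9.16·e^(−0.0214·5/12)
I = 9.1437 + 9.1274 + 9.0949 + 9.0787 = 36.4447
F = (S − I)·e^(rT) = (548.10 − 36.4447) · e^(0.0214·8/12)
= 511.6553 · e^0.014267 = 511.6553 × 1.014369 = €519.01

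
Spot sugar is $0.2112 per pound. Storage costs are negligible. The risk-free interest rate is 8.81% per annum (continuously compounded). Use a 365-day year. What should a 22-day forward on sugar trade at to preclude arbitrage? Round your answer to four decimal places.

F = S·e^(rT) = 0.2112 · e^(0.0881 × 22/365) = 0.2112 · e^0.005310
= 0.2112 × 1.005324 = $0.2123 per pound

$0.2123 per pound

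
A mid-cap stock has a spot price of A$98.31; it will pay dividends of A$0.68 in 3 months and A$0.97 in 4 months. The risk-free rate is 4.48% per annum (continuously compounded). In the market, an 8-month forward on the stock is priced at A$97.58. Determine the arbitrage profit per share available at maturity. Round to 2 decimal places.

PV(dividends) I = 0.68·e^(−0.0448·3/12) + 0.97·e^(−0.0448·4/12) = 1.6280
Fair forward F* = (S − I)·e^(rT) = (98.31 − 1.6280)·e^0.029867 = 96.6820 × 1.030317 = 99.6131
Market A$97.58 < fair 99.6131: forward underpriced → reverse cash-and-carry (short the stock, invest proceeds at r, pay the dividends, go long the forward).
Profit at T = |F_mkt − F*| = |97.58 − 99.6131| = A$2.03 per share

A$2.03 per share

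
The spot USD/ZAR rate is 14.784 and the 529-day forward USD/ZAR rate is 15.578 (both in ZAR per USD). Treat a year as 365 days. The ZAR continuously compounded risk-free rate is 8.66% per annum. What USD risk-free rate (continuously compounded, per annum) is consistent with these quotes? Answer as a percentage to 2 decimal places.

5.05%

F = S·e^((r_ZAR − r_USD)T) ⇒ r_USD = r_ZAR − ln(F/S)/T
ln(15.578/14.784) = 0.052314; /(529/365) = 0.036096
r_USD = 0.0866 − 0.036096 = 0.050504
r_USD = 5.05%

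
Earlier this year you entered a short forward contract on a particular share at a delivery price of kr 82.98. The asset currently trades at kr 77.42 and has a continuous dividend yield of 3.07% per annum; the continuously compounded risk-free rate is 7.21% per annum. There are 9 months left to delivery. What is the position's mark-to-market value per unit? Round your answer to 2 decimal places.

kr 2.95

Current fair forward for the remaining 9 months: F = S·e^((r − q)·T), (r − q) = 0.0721 − 0.0307 = 0.0414
F = 77.42 · e^(0.0414 × 9/12) = 77.42 × 1.031537 = 79.8616
Value of long forward = (F − K)·e^(−rT) = (79.8616 − 82.98) · e^(−0.0721·9/12)
= -3.1184 × 0.947361 = -2.95
Short position value = −(long value) = kr 2.95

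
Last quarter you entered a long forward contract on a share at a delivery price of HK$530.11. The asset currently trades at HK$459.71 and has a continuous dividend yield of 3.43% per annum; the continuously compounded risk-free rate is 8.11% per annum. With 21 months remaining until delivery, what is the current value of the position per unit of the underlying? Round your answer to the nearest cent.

Current fair forward for the remaining 21 months: F = S·e^((r − q)·T), (r − q) = 0.0811 − 0.0343 = 0.0468
F = 459.71 · e^(0.0468 × 21/12) = 459.71 × 1.085347 = 498.9449
Value of long forward = (F − K)·e^(−rT) = (498.9449 − 530.11) · e^(−0.0811·21/12)
= -31.1651 × 0.867686 = -27.04

-HK$27.04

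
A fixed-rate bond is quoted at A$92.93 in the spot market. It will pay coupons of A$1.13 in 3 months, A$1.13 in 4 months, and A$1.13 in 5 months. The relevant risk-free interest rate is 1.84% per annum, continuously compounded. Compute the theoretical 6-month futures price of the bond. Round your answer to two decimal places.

A$90.39

PV(coupons) I = 1.13·e^(−0.0184·3/12) + 1.13·e^(−0.0184·4/12) + 1.13·e^(−0.0184·5/12)
I = 1.1248 + 1.1231 + 1.1214 = 3.3693
F = (S − I)·e^(rT) = (92.93 − 3.3693) · e^(0.0184·6/12)
= 89.5607 · e^0.009200 = 89.5607 × 1.009242 = A$90.39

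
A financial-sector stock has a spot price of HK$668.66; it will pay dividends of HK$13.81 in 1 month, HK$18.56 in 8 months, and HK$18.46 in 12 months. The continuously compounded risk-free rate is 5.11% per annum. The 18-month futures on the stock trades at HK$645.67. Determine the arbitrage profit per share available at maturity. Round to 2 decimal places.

HK$23.11 per share

PV(dividends) I = 13.81·e^(−0.0511·1/12) + 18.56·e^(−0.0511·8/12) + 18.46·e^(−0.0511·12/12) = 49.2301
Fair futures F* = (S − I)·e^(rT) = (668.66 − 49.2301)·e^0.076650 = 619.4299 × 1.079664 = 668.7762
Market HK$645.67 < fair 668.7762: forward underpriced → reverse cash-and-carry (short the stock, invest proceeds at r, pay the dividends, go long the forward).
Profit at T = |F_mkt − F*| = |645.67 − 668.7762| = HK$23.11 per share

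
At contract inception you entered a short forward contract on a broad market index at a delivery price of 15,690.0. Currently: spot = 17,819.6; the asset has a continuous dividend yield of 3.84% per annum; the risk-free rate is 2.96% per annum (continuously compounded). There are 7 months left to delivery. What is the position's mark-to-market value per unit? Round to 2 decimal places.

-2003.47

Current fair forward for the remaining 7 months: F = S·e^((r − q)·T), (r − q) = 0.0296 − 0.0384 = -0.0088
F = 17819.6 · e^(-0.0088 × 7/12) = 17819.6 × 0.99487982 = 17728.3604
Value of long forward = (F − K)·e^(−rT) = (17728.3604 − 15690.0) · e^(−0.0296·7/12)
= 2038.3604 × 0.98288155 = 2003.47
Short position value = −(long value) = -2003.47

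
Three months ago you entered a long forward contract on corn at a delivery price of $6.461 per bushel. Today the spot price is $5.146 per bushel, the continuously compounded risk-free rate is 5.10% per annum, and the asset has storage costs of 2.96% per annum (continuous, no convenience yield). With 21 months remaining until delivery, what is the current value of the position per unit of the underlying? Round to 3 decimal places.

Current fair forward for the remaining 21 months: F = S·e^((r + u)·T), (r + u) = 0.0510 + 0.0296 = 0.0806
F = 5.146 · e^(0.0806 × 21/12) = 5.146 × 1.151482 = 5.9255
Value of long forward = (F − K)·e^(−rT) = (5.9255 − 6.461) · e^(−0.0510·21/12)
= -0.5355 × 0.914617 = -0.490

-$0.490 per bushel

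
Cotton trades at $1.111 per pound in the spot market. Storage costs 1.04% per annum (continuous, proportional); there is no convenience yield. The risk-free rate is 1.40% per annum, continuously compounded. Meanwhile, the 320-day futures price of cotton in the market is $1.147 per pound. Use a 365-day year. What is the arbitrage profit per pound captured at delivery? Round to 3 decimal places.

$0.012 per pound

Fair futures: F* = S·e^(carry·T), with carry = (r + u) = 0.0140 + 0.0104 = 0.0244
F* = 1.111 · e^(0.0244 × 320/365) = 1.111 · e^0.021392 = 1.111 × 1.021622 = $1.1350
Market $1.147 > fair $1.1350: forward overpriced → cash-and-carry (buy spot, short the forward).
At maturity, profit = |F_mkt − F*| = |1.147 − 1.1350| = $0.012 per pound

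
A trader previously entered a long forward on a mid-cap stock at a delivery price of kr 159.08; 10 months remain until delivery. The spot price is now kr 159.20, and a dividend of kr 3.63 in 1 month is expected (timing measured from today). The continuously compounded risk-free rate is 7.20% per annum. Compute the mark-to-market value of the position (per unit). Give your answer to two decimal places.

kr 5.78

PV(remaining dividends) I = 3.63·e^(−0.0720·1/12) = 3.6083
Current forward F = (S − I)·e^(rT) = (159.20 − 3.6083)·e^(0.0720·10/12) = 155.5917 × 1.061837 = 165.2130
Value (long) = (F − K)·e^(−rT) = (165.2130 − 159.08) × 0.941765 = 5.7758
Value = kr 5.78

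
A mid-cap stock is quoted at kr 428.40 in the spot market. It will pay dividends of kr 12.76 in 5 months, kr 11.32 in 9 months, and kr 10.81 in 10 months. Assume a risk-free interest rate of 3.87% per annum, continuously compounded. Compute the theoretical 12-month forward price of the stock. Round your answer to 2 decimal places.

PV(dividends) I = 12.76·e^(−0.0387·5/12) + 11.32·e^(−0.0387·9/12) + 10.81·e^(−0.0387·10/12)
I = 12.5559 + 10.9962 + 10.4669 = 34.0190
F = (S − I)·e^(rT) = (428.40 − 34.0190) · e^(0.0387·12/12)
= 394.3810 · e^0.038700 = 394.3810 × 1.039459 = kr 409.94

kr 409.94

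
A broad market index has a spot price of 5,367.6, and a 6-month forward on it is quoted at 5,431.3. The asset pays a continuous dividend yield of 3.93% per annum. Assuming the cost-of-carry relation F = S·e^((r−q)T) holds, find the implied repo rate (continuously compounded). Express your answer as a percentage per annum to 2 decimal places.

6.29%

From F = S·e^((r−q)T): (r − q) = ln(F/S)/T
ln(5431.3/5367.6) = ln(1.011868) = 0.011798
(r − q) = 0.011798 / (6/12) = 0.023596
r = ln(F/S)/T + q = 0.023596 + 0.0393 = 0.062896
r = 6.29%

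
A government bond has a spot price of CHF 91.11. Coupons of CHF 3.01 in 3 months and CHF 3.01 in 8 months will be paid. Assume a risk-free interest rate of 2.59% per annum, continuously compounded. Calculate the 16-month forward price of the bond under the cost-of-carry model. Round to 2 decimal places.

CHF 88.15

PV(coupons) I = 3.01·e^(−0.0259·3/12) + 3.01·e^(−0.0259·8/12)
I = 2.9906 + 2.9585 = 5.9491
F = (S − I)·e^(rT) = (91.11 − 5.9491) · e^(0.0259·16/12)
= 85.1609 · e^0.034533 = 85.1609 × 1.035136 = CHF 88.15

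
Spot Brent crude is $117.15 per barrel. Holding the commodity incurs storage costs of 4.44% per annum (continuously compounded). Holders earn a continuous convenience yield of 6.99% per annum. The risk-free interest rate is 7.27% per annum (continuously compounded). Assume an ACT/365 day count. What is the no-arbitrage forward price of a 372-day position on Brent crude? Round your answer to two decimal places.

Net carry = r + u − y = 0.0727 + 0.0444 − 0.0699 = 0.0472
F = S·e^((r+u−y)T) = 117.15 · e^(0.0472 × 372/365) = 117.15 · e^0.048105
= 117.15 × 1.049281 = $122.92 per barrel

$122.92 per barrel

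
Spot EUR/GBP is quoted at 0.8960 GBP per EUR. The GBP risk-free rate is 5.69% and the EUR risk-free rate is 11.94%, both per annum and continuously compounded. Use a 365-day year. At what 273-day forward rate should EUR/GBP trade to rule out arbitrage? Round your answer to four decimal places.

0.8551

F = S·e^((r_GBP − r_EUR)T) = 0.8960 · e^((0.0569 − 0.1194) × 273/365)
= 0.8960 · e^-0.046747 = 0.8960 × 0.954329
F = 0.8551 GBP per EUR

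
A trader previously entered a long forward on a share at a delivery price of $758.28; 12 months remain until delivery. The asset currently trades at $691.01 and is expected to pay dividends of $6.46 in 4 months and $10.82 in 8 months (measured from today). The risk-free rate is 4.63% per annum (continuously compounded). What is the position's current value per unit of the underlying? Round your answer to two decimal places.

PV(remaining dividends) I = 6.46·e^(−0.0463·4/12) + 10.82·e^(−0.0463·8/12) = 16.8522
Current forward F = (S − I)·e^(rT) = (691.01 − 16.8522)·e^(0.0463·12/12) = 674.1578 × 1.047389 = 706.1055
Value (long) = (F − K)·e^(−rT) = (706.1055 − 758.28) × 0.954755 = -49.8139
Value = -$49.81

-$49.81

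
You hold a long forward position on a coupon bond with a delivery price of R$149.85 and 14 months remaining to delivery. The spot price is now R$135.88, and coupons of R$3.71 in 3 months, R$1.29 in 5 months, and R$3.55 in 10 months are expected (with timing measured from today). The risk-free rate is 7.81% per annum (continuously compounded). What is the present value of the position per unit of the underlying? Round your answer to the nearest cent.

PV(remaining coupons) I = 3.71·e^(−0.0781·3/12) + 1.29·e^(−0.0781·5/12) + 3.55·e^(−0.0781·10/12) = 8.2133
Current forward F = (S − I)·e^(rT) = (135.88 − 8.2133)·e^(0.0781·14/12) = 127.6667 × 1.095397 = 139.8457
Value (long) = (F − K)·e^(−rT) = (139.8457 − 149.85) × 0.912911 = -9.1330
Value = -R$9.13

-R$9.13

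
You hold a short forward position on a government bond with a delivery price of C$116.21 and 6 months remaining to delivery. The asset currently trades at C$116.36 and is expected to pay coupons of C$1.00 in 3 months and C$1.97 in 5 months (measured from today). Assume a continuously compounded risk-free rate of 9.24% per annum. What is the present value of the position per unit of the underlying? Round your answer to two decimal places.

PV(remaining coupons) I = 1.00·e^(−0.0924·3/12) + 1.97·e^(−0.0924·5/12) = 2.8728
Current forward F = (S − I)·e^(rT) = (116.36 − 2.8728)·e^(0.0924·6/12) = 113.4872 × 1.047284 = 118.8533
Value (long) = (F − K)·e^(−rT) = (118.8533 − 116.21) × 0.954851 = 2.5240
Short position value = −(long value) = -C$2.52

-C$2.52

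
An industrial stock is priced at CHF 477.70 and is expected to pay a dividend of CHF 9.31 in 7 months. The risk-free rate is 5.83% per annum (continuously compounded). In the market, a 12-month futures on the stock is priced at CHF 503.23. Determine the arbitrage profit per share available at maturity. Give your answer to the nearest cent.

PV(dividends) I = 9.31·e^(−0.0583·7/12) = 8.9987
Fair futures F* = (S − I)·e^(rT) = (477.70 − 8.9987)·e^0.058300 = 468.7013 × 1.060033 = 496.8388
Market CHF 503.23 > fair 496.8388: forward overpriced → cash-and-carry (borrow at r, buy the stock and collect the dividends, short the forward).
Profit at T = |F_mkt − F*| = |503.23 − 496.8388| = CHF 6.39 per share

CHF 6.39 per share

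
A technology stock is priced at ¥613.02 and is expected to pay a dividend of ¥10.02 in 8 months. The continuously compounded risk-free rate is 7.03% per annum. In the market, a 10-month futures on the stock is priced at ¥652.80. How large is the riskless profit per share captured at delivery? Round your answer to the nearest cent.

¥12.93 per share

PV(dividends) I = 10.02·e^(−0.0703·8/12) = 9.5612
Fair futures F* = (S − I)·e^(rT) = (613.02 − 9.5612)·e^0.058583 = 603.4588 × 1.060333 = 639.8673
Market ¥652.80 > fair 639.8673: forward overpriced → cash-and-carry (borrow at r, buy the stock and collect the dividends, short the forward).
Profit at T = |F_mkt − F*| = |652.80 − 639.8673| = ¥12.93 per share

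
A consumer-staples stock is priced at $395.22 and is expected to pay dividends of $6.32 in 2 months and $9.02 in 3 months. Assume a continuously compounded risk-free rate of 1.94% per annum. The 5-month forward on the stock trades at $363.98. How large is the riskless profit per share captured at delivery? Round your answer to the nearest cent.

$19.05 per share

PV(dividends) I = 6.32·e^(−0.0194·2/12) + 9.02·e^(−0.0194·3/12) = 15.2760
Fair forward F* = (S − I)·e^(rT) = (395.22 − 15.2760)·e^0.008083 = 379.9440 × 1.008116 = 383.0276
Market $363.98 < fair 383.0276: forward underpriced → reverse cash-and-carry (short the stock, invest proceeds at r, pay the dividends, go long the forward).
Profit at T = |F_mkt − F*| = |363.98 − 383.0276| = $19.05 per share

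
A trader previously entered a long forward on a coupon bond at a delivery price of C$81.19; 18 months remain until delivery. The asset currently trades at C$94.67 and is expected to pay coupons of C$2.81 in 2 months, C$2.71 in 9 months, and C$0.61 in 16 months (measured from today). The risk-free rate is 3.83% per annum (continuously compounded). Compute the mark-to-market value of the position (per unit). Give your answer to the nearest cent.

PV(remaining coupons) I = 2.81·e^(−0.0383·2/12) + 2.71·e^(−0.0383·9/12) + 0.61·e^(−0.0383·16/12) = 6.0050
Current forward F = (S − I)·e^(rT) = (94.67 − 6.0050)·e^(0.0383·18/12) = 88.6650 × 1.059132 = 93.9079
Value (long) = (F − K)·e^(−rT) = (93.9079 − 81.19) × 0.944169 = 12.0078
Value = C$12.01

C$12.01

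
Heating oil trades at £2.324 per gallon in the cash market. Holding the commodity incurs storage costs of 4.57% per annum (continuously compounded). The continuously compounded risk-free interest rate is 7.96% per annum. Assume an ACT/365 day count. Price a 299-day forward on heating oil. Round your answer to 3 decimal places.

£2.575 per gallon

Net carry = r + u − y = 0.0796 + 0.0457 − 0.0000 = 0.1253
F = S·e^((r+u−y)T) = 2.324 · e^(0.1253 × 299/365) = 2.324 · e^0.102643
= 2.324 × 1.108096 = £2.575 per gallon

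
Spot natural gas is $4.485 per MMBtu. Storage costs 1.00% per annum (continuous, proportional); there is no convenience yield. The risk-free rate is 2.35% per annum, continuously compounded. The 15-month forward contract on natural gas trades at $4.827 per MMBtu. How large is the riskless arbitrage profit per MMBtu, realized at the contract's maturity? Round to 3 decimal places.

$0.150 per MMBtu

Fair forward: F* = S·e^(carry·T), with carry = (r + u) = 0.0235 + 0.0100 = 0.0335
F* = 4.485 · e^(0.0335 × 15/12) = 4.485 · e^0.041875 = 4.485 × 1.042764 = $4.6768
Market $4.827 > fair $4.6768: forward overpriced → cash-and-carry (buy spot, short the forward).
At maturity, profit = |F_mkt − F*| = |4.827 − 4.6768| = $0.150 per MMBtu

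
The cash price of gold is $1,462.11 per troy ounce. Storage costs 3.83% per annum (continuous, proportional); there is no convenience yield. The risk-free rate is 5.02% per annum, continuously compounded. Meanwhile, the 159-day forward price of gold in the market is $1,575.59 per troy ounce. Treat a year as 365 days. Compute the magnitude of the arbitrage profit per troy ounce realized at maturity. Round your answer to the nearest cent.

Fair forward: F* = S·e^(carry·T), with carry = (r + u) = 0.0502 + 0.0383 = 0.0885
F* = 1462.11 · e^(0.0885 × 159/365) = 1462.11 · e^0.03855205 = 1462.11 × 1.03930482 = $1519.5780
Market $1575.59 > fair $1519.5780: forward overpriced → cash-and-carry (buy spot, short the forward).
At maturity, profit = |F_mkt − F*| = |1575.59 − 1519.5780| = $56.01 per troy ounce

$56.01 per troy ounce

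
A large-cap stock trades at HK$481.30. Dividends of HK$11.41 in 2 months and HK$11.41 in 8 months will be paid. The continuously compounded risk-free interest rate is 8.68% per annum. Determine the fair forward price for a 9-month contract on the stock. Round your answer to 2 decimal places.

HK$490.18

PV(dividends) I = 11.41·e^(−0.0868·2/12) + 11.41·e^(−0.0868·8/12)
I = 11.2461 + 10.7685 = 22.0146
F = (S − I)·e^(rT) = (481.30 − 22.0146) · e^(0.0868·9/12)
= 459.2854 · e^0.065100 = 459.2854 × 1.067266 = HK$490.18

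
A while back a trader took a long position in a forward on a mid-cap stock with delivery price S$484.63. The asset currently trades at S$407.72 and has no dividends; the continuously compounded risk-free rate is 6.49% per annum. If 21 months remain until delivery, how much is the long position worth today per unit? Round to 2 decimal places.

Current fair forward for the remaining 21 months: F = S·e^(r·T), r = 0.0649
F = 407.72 · e^(0.0649 × 21/12) = 407.72 × 1.120276 = 456.7589
Value of long forward = (F − K)·e^(−rT) = (456.7589 − 484.63) · e^(−0.0649·21/12)
= -27.8711 × 0.892637 = -24.88

-S$24.88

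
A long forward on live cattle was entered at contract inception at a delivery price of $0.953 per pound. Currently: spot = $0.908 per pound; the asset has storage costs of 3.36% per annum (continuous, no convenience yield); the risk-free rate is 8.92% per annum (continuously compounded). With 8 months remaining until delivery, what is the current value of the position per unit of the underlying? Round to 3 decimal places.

Current fair forward for the remaining 8 months: F = S·e^((r + u)·T), (r + u) = 0.0892 + 0.0336 = 0.1228
F = 0.908 · e^(0.1228 × 8/12) = 0.908 × 1.085311 = 0.9855
Value of long forward = (F − K)·e^(−rT) = (0.9855 − 0.953) · e^(−0.0892·8/12)
= 0.0325 × 0.942267 = 0.031

$0.031 per pound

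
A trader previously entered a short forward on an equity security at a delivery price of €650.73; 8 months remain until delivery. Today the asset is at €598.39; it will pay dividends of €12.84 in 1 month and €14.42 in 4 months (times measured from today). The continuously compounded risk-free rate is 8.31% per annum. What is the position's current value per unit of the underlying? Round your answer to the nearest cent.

€44.05

PV(remaining dividends) I = 12.84·e^(−0.0831·1/12) + 14.42·e^(−0.0831·4/12) = 26.7774
Current forward F = (S − I)·e^(rT) = (598.39 − 26.7774)·e^(0.0831·8/12) = 571.6126 × 1.056963 = 604.1734
Value (long) = (F − K)·e^(−rT) = (604.1734 − 650.73) × 0.946107 = -44.0475
Short position value = −(long value) = €44.05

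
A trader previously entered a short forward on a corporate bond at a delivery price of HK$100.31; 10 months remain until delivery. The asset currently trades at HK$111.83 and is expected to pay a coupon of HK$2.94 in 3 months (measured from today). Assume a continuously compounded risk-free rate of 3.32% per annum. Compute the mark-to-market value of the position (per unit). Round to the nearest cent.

PV(remaining coupons) I = 2.94·e^(−0.0332·3/12) = 2.9157
Current forward F = (S − I)·e^(rT) = (111.83 − 2.9157)·e^(0.0332·10/12) = 108.9143 × 1.028053 = 111.9697
Value (long) = (F − K)·e^(−rT) = (111.9697 − 100.31) × 0.972713 = 11.3415
Short position value = −(long value) = -HK$11.34

-HK$11.34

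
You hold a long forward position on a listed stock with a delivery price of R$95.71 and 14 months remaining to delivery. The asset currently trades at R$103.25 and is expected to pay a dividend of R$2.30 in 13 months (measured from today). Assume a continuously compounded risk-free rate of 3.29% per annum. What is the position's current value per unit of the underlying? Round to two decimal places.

PV(remaining dividends) I = 2.30·e^(−0.0329·13/12) = 2.2195
Current forward F = (S − I)·e^(rT) = (103.25 − 2.2195)·e^(0.0329·14/12) = 101.0305 × 1.039129 = 104.9837
Value (long) = (F − K)·e^(−rT) = (104.9837 − 95.71) × 0.962344 = 8.9245
Value = R$8.92

R$8.92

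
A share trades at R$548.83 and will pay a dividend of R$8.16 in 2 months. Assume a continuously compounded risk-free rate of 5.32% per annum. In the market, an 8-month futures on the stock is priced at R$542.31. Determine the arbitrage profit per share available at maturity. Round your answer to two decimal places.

PV(dividends) I = 8.16·e^(−0.0532·2/12) = 8.0880
Fair futures F* = (S − I)·e^(rT) = (548.83 − 8.0880)·e^0.035467 = 540.7420 × 1.036103 = 560.2644
Market R$542.31 < fair 560.2644: forward underpriced → reverse cash-and-carry (short the stock, invest proceeds at r, pay the dividends, go long the forward).
Profit at T = |F_mkt − F*| = |542.31 − 560.2644| = R$17.95 per share

R$17.95 per share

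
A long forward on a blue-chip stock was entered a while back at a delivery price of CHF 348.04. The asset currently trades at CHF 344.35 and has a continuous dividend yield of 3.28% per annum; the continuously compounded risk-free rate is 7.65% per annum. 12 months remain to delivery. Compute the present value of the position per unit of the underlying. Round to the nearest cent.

Current fair forward for the remaining 12 months: F = S·e^((r − q)·T), (r − q) = 0.0765 − 0.0328 = 0.0437
F = 344.35 · e^(0.0437 × 12/12) = 344.35 × 1.044669 = 359.7318
Value of long forward = (F − K)·e^(−rT) = (359.7318 − 348.04) · e^(−0.0765·12/12)
= 11.6918 × 0.926353 = 10.83

CHF 10.83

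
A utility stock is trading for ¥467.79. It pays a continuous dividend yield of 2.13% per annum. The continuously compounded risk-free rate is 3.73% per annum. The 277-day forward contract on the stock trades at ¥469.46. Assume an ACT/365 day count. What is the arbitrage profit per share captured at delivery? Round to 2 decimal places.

¥4.04 per share

Fair forward: F* = S·e^(carry·T), with carry = (r − q) = 0.0373 − 0.0213 = 0.0160
F* = 467.79 · e^(0.0160 × 277/365) = 467.79 · e^0.012142 = 467.79 × 1.012216 = ¥473.5045
Market ¥469.46 < fair ¥473.5045: forward underpriced → reverse cash-and-carry (short spot, go long the forward).
At maturity, profit = |F_mkt − F*| = |469.46 − 473.5045| = ¥4.04 per share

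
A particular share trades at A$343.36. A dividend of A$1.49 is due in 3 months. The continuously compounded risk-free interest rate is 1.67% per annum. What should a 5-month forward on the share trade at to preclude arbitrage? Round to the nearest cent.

A$344.26

PV(dividends) I = 1.49·e^(−0.0167·3/12)
I = 1.4838
F = (S − I)·e^(rT) = (343.36 − 1.4838) · e^(0.0167·5/12)
= 341.8762 · e^0.006958 = 341.8762 × 1.006982 = A$344.26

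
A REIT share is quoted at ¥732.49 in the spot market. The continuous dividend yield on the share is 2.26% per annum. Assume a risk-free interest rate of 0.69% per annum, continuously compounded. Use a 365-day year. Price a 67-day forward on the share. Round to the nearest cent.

F = S·e^((r − q)T) = 732.49 · e^((0.0069 − 0.0226) × 67/365)
= 732.49 · e^-0.002882 = 732.49 × 0.997122
F = ¥730.38

¥730.38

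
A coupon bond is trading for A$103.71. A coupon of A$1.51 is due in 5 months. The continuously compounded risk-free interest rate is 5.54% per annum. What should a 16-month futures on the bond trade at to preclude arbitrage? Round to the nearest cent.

PV(coupons) I = 1.51·e^(−0.0554·5/12)
I = 1.4755
F = (S − I)·e^(rT) = (103.71 − 1.4755) · e^(0.0554·16/12)
= 102.2345 · e^0.073867 = 102.2345 × 1.076664 = A$110.07

A$110.07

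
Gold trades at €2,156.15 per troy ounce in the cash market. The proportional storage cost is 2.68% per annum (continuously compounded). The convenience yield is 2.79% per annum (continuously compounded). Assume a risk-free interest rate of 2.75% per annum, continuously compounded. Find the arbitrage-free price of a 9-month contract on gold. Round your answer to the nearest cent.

Net carry = r + u − y = 0.0275 + 0.0268 − 0.0279 = 0.0264
F = S·e^((r+u−y)T) = 2156.15 · e^(0.0264 × 9/12) = 2156.15 · e^0.01980000
= 2156.15 × 1.01999732 = €2,199.27 per troy ounce

€2,199.27 per troy ounce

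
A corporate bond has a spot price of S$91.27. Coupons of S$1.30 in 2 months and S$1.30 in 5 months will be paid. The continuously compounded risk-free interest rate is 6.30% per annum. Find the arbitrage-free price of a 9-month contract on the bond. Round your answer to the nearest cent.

PV(coupons) I = 1.30·e^(−0.0630·2/12) + 1.30·e^(−0.0630·5/12)
I = 1.2864 + 1.2663 = 2.5527
F = (S − I)·e^(rT) = (91.27 − 2.5527) · e^(0.0630·9/12)
= 88.7173 · e^0.047250 = 88.7173 × 1.048384 = S$93.01

S$93.01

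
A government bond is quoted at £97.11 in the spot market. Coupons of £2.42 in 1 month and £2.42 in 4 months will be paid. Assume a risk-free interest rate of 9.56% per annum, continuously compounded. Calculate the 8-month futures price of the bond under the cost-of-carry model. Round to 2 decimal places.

£98.44

PV(coupons) I = 2.42·e^(−0.0956·1/12) + 2.42·e^(−0.0956·4/12)
I = 2.4008 + 2.3441 = 4.7449
F = (S − I)·e^(rT) = (97.11 − 4.7449) · e^(0.0956·8/12)
= 92.3651 · e^0.063733 = 92.3651 × 1.065808 = £98.44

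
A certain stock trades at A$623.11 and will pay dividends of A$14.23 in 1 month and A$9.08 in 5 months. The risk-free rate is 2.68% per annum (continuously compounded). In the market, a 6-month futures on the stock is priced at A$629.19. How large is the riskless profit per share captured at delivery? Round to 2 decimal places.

A$21.16 per share

PV(dividends) I = 14.23·e^(−0.0268·1/12) + 9.08·e^(−0.0268·5/12) = 23.1774
Fair futures F* = (S − I)·e^(rT) = (623.11 − 23.1774)·e^0.013400 = 599.9326 × 1.013490 = 608.0257
Market A$629.19 > fair 608.0257: forward overpriced → cash-and-carry (borrow at r, buy the stock and collect the dividends, short the forward).
Profit at T = |F_mkt − F*| = |629.19 − 608.0257| = A$21.16 per share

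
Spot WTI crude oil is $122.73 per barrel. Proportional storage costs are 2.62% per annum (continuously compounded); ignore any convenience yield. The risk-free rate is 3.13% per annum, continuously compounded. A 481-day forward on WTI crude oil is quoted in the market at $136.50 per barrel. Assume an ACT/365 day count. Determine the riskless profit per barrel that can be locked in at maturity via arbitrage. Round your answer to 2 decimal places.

Fair forward: F* = S·e^(carry·T), with carry = (r + u) = 0.0313 + 0.0262 = 0.0575
F* = 122.73 · e^(0.0575 × 481/365) = 122.73 · e^0.075774 = 122.73 × 1.078719 = $132.3912
Market $136.50 > fair $132.3912: forward overpriced → cash-and-carry (buy spot, short the forward).
At maturity, profit = |F_mkt − F*| = |136.50 − 132.3912| = $4.11 per barrel

$4.11 per barrel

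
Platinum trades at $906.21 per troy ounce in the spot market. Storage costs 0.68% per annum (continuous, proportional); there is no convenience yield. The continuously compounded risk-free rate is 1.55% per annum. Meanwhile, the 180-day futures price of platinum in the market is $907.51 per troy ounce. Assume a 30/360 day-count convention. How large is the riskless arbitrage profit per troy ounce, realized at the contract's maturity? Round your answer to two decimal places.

Fair futures: F* = S·e^(carry·T), with carry = (r + u) = 0.0155 + 0.0068 = 0.0223
F* = 906.21 · e^(0.0223 × 180/360) = 906.21 · e^0.011150 = 906.21 × 1.011212 = $916.3704
Market $907.51 < fair $916.3704: forward underpriced → reverse cash-and-carry (short spot, go long the forward).
At maturity, profit = |F_mkt − F*| = |907.51 − 916.3704| = $8.86 per troy ounce

$8.86 per troy ounce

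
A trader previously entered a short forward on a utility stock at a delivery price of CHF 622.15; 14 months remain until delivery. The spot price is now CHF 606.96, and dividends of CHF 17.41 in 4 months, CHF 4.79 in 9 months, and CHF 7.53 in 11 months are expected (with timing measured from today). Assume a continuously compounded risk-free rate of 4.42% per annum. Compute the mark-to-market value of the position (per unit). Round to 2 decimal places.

PV(remaining dividends) I = 17.41·e^(−0.0442·4/12) + 4.79·e^(−0.0442·9/12) + 7.53·e^(−0.0442·11/12) = 29.0202
Current forward F = (S − I)·e^(rT) = (606.96 − 29.0202)·e^(0.0442·14/12) = 577.9398 × 1.052919 = 608.5238
Value (long) = (F − K)·e^(−rT) = (608.5238 − 622.15) × 0.949740 = -12.9413
Short position value = −(long value) = CHF 12.94

CHF 12.94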